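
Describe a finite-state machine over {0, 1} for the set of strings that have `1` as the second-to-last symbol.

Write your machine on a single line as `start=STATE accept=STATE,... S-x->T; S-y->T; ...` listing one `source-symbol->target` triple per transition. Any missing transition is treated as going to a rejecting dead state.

Because acceptance depends on a position counted from the end, the machine has to buffer the most recent 2 symbols. Make each state the string of the last up-to-2 symbols read; on input `x` shift the window left and append `x`. Accept when the buffered window has length 2 and begins with `1`.
A 7-state machine:
        0   1  
>  s0   s1  s2 
   s1   s3  s4 
   s2   s5  s6 
   s3   s3  s4 
   s4   s5  s6 
 * s5   s3  s4 
 * s6   s5  s6 
(> = start, * = accepting)

start=s0; accept=s5,s6; s0-0->s1; s0-1->s2; s1-0->s3; s1-1->s4; s2-0->s5; s2-1->s6; s3-0->s3; s3-1->s4; s4-0->s5; s4-1->s6; s5-0->s3; s5-1->s4; s6-0->s5; s6-1->s6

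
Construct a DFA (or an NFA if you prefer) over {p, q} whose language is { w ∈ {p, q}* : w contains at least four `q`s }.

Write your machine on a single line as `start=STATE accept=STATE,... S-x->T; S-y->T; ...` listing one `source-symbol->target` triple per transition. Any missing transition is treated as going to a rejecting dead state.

Only the number of `q`s matters, and only up to 5. Make a chain S0 → S1 → S2 → S3 → S4 → S5 advanced by each `q` (with S5 absorbing); every other symbol self-loops. The accepting set is {S4, S5}.
6 states suffice.
        p   q  
>  S0   S0  S1 
   S1   S1  S2 
   S2   S2  S3 
   S3   S3  S4 
 * S4   S4  S5 
 * S5   S5  S5 
(> = start, * = accepting)

start=S0; accept=S4,S5; S0-p->S0; S0-q->S1; S1-p->S1; S1-q->S2; S2-p->S2; S2-q->S3; S3-p->S3; S3-q->S4; S4-p->S4; S4-q->S5; S5-p->S5; S5-q->S5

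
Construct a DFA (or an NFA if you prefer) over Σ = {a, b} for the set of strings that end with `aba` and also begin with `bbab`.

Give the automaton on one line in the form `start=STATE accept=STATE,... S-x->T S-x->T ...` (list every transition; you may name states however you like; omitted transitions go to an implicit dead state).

Handle the two conditions separately and then intersect. One (4 states) tracks how much of the suffix `aba` has currently been matched; the other (6 states) tracks whether the input so far still matches the prefix `bbab`. Each combined state is a pair, one component from each; accept when both components accept. Minimizing collapses redundant product states.
With 9 states:
        a   b  
>  S0   S1  S2 
   S1   S1  S1 
   S2   S1  S3 
   S3   S4  S1 
   S4   S1  S5 
   S5   S6  S7 
 * S6   S8  S5 
   S7   S8  S7 
   S8   S8  S5 
(> = start, * = accepting)

start=S0 accept=S6 S0-a->S1 S0-b->S2 S1-a->S1 S1-b->S1 S2-a->S1 S2-b->S3 S3-a->S4 S3-b->S1 S4-a->S1 S4-b->S5 S5-a->S6 S5-b->S7 S6-a->S8 S6-b->S5 S7-a->S8 S7-b->S7 S8-a->S8 S8-b->S5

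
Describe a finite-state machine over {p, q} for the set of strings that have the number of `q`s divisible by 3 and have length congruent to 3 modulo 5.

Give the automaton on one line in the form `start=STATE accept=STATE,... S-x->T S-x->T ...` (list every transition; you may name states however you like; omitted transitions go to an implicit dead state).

Run two small machines in parallel and take their product. The first has 3 states tracking the count of `q`s modulo 3; the second has 5 states tracking the input length modulo 5. A product state is a pair (one from each), accepting exactly when both do.
With 15 states:
          p    q  
>  s0     s1   s2 
   s1     s3   s4 
   s2     s4   s5 
   s3     s6   s7 
   s4     s7   s8 
   s5     s8   s6 
 * s6     s9  s10 
   s7    s10  s11 
   s8    s11   s9 
   s9     s0  s12 
   s10   s12  s13 
   s11   s13   s0 
   s12    s2  s14 
   s13   s14   s1 
   s14    s5   s3 
(> = start, * = accepting)

start=s0 accept=s6 s0-p->s1 s0-q->s2 s1-p->s3 s1-q->s4 s2-p->s4 s2-q->s5 s3-p->s6 s3-q->s7 s4-p->s7 s4-q->s8 s5-p->s8 s5-q->s6 s6-p->s9 s6-q->s10 s7-p->s10 s7-q->s11 s8-p->s11 s8-q->s9 s9-p->s0 s9-q->s12 s10-p->s12 s10-q->s13 s11-p->s13 s11-q->s0 s12-p->s2 s12-q->s14 s13-p->s14 s13-q->s1 s14-p->s5 s14-q->s3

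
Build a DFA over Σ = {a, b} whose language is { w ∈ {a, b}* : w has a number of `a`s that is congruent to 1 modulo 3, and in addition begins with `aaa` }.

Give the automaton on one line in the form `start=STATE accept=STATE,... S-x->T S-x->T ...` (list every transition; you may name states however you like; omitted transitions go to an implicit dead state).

Run two small machines in parallel and take their product. One (3 states) tracks the count of `a`s modulo 3; the other (5 states) tracks whether the input so far still matches the prefix `aaa`. Each combined state is a pair, one component from each; accept when both components accept. Minimizing collapses redundant product states.
A 7-state machine:
        a   b  
>  q0   q1  q2 
   q1   q3  q2 
   q2   q2  q2 
   q3   q4  q2 
   q4   q5  q4 
 * q5   q6  q5 
   q6   q4  q6 
(> = start, * = accepting)

start=q0 accept=q5 q0-a->q1 q0-b->q2 q1-a->q3 q1-b->q2 q2-a->q2 q2-b->q2 q3-a->q4 q3-b->q2 q4-a->q5 q4-b->q4 q5-a->q6 q5-b->q5 q6-a->q4 q6-b->q6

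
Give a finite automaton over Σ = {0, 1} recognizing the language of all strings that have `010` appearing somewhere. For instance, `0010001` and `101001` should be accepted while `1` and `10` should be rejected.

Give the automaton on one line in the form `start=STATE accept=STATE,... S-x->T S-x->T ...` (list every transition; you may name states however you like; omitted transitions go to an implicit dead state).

Track how much of `010` has been matched so far: state q0 is no progress, q3 is the absorbing accept state reached once `010` has occurred. Intermediate states record partial matches; on a mismatch, fall back to the longest reusable overlap.
        0   1  
>  q0   q1  q0 
   q1   q1  q2 
   q2   q3  q0 
 * q3   q3  q3 
(> = start, * = accepting)

start=q0 accept=q3 q0-0->q1 q0-1->q0 q1-0->q1 q1-1->q2 q2-0->q3 q2-1->q0 q3-0->q3 q3-1->q3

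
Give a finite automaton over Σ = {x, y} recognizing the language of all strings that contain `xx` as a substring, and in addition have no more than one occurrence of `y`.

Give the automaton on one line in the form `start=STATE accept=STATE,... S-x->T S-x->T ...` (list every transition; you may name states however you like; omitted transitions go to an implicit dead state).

start=s0 accept=s3,s6 s0-x->s1 s0-y->s2 s1-x->s3 s1-y->s2 s2-x->s4 s2-y->s5 s3-x->s3 s3-y->s6 s4-x->s6 s4-y->s5 s5-x->s7 s5-y->s5 s6-x->s6 s6-y->s8 s7-x->s8 s7-y->s5 s8-x->s8 s8-y->s8

Run two small machines in parallel and take their product. The first has 3 states tracking whether and how much of `xx` has been seen; the second has 3 states tracking the count of `y`s, saturating at 2. A product state is a pair (one from each), accepting exactly when both do.
        x   y  
>  s0   s1  s2 
   s1   s3  s2 
   s2   s4  s5 
 * s3   s3  s6 
   s4   s6  s5 
   s5   s7  s5 
 * s6   s6  s8 
   s7   s8  s5 
   s8   s8  s8 
(> = start, * = accepting)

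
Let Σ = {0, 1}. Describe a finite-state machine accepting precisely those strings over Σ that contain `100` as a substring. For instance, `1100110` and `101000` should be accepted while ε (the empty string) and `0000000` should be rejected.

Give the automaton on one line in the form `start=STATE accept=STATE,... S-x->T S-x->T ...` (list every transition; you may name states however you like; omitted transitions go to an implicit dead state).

States q0..q2 record the length of the longest prefix of `100` that matches the current input suffix. Reaching q3 means `100` has been seen, and we stay there forever. Accept from q3.
        0   1  
>  q0   q0  q1 
   q1   q2  q1 
   q2   q3  q1 
 * q3   q3  q3 
(> = start, * = accepting)

start=q0 accept=q3 q0-0->q0 q0-1->q1 q1-0->q2 q1-1->q1 q2-0->q3 q2-1->q1 q3-0->q3 q3-1->q3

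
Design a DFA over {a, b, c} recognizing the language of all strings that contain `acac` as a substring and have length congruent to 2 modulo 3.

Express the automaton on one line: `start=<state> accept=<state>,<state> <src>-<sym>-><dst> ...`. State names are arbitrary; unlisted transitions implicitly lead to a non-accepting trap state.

Handle the two conditions separately and then intersect. One (5 states) tracks whether and how much of `acac` has been seen; the other (3 states) tracks the input length modulo 3. Each combined state is a pair, one component from each; accept when both components accept.
          a    b    c  
>  S0     S1   S2   S2 
   S1     S3   S4   S5 
   S2     S3   S4   S4 
   S3     S6   S0   S7 
   S4     S6   S0   S0 
   S5     S8   S0   S0 
   S6     S1   S2   S9 
   S7    S10   S2   S2 
   S8     S1   S2  S11 
   S9    S12   S4   S4 
   S10    S3   S4  S13 
   S11   S13  S13  S13 
   S12    S6   S0  S14 
 * S13   S14  S14  S14 
   S14   S11  S11  S11 
(> = start, * = accepting)

start=S0 accept=S13 S0-a->S1 S0-b->S2 S0-c->S2 S1-a->S3 S1-b->S4 S1-c->S5 S2-a->S3 S2-b->S4 S2-c->S4 S3-a->S6 S3-b->S0 S3-c->S7 S4-a->S6 S4-b->S0 S4-c->S0 S5-a->S8 S5-b->S0 S5-c->S0 S6-a->S1 S6-b->S2 S6-c->S9 S7-a->S10 S7-b->S2 S7-c->S2 S8-a->S1 S8-b->S2 S8-c->S11 S9-a->S12 S9-b->S4 S9-c->S4 S10-a->S3 S10-b->S4 S10-c->S13 S11-a->S13 S11-b->S13 S11-c->S13 S12-a->S6 S12-b->S0 S12-c->S14 S13-a->S14 S13-b->S14 S13-c->S14 S14-a->S11 S14-b->S11 S14-c->S11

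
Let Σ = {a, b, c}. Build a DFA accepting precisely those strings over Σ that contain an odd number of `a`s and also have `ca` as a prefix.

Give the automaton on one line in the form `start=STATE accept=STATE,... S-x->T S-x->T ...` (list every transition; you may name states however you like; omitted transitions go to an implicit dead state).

Run two small machines in parallel and take their product. The first has 2 states tracking the count of `a`s modulo 2; the second has 4 states tracking whether the input so far still matches the prefix `ca`. A product state is a pair (one from each), accepting exactly when both do. Equivalent product states are then merged.
With 5 states:
        a   b   c  
>  s0   s1  s1  s2 
   s1   s1  s1  s1 
   s2   s3  s1  s1 
 * s3   s4  s3  s3 
   s4   s3  s4  s4 
(> = start, * = accepting)

start=s0 accept=s3 s0-a->s1 s0-b->s1 s0-c->s2 s1-a->s1 s1-b->s1 s1-c->s1 s2-a->s3 s2-b->s1 s2-c->s1 s3-a->s4 s3-b->s3 s3-c->s3 s4-a->s3 s4-b->s4 s4-c->s4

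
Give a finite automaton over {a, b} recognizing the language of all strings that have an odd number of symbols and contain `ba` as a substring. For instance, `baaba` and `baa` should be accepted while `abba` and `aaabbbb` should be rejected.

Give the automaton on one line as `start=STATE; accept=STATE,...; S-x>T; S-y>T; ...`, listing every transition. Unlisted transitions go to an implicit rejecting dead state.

Run two small machines in parallel and take their product. One (2 states) tracks the input length modulo 2; the other (3 states) tracks whether and how much of `ba` has been seen. Each combined state is a pair, one component from each; accept when both components accept.
6 states suffice.
        a   b  
>  s0   s1  s2 
   s1   s0  s3 
   s2   s4  s3 
   s3   s5  s2 
   s4   s5  s5 
 * s5   s4  s4 
(> = start, * = accepting)

start=s0; accept=s5; s0-a>s1; s0-b>s2; s1-a>s0; s1-b>s3; s2-a>s4; s2-b>s3; s3-a>s5; s3-b>s2; s4-a>s5; s4-b>s5; s5-a>s4; s5-b>s4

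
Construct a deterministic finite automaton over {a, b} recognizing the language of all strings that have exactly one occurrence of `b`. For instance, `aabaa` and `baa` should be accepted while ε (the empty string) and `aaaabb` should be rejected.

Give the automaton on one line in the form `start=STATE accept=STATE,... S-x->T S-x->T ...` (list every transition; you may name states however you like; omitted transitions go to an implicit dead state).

Count `b`s, saturating at 2: state s0 means no `b` yet, s1 means one `b` seen, s2 means more than one. Each `b` increments (capped at s2); other symbols loop. Accept from {s1}.
3 states suffice.
        a   b  
>  s0   s0  s1 
 * s1   s1  s2 
   s2   s2  s2 
(> = start, * = accepting)

start=s0 accept=s1 s0-a->s0 s0-b->s1 s1-a->s1 s1-b->s2 s2-a->s2 s2-b->s2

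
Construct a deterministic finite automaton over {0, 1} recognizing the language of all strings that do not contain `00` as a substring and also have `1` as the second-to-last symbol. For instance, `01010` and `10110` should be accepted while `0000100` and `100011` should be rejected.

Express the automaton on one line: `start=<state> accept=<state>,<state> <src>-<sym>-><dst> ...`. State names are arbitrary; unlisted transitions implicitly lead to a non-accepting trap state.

start=A accept=E,F A-0->B A-1->C B-0->D B-1->C C-0->E C-1->F D-0->D D-1->D E-0->D E-1->C F-0->E F-1->F

Handle the two conditions separately and then intersect. The first has 3 states tracking partial matches of the forbidden pattern `00`; the second has 7 states tracking the last 2 symbols read. A product state is a pair (one from each), accepting exactly when both do. Equivalent product states are then merged.
6 states suffice.
       0  1 
>  A   B  C 
   B   D  C 
   C   E  F 
   D   D  D 
 * E   D  C 
 * F   E  F 
(> = start, * = accepting)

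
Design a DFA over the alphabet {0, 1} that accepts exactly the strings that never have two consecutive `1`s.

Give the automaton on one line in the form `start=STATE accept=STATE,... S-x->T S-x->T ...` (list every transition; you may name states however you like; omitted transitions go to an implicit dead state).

start=A accept=A,B A-0->A A-1->B B-0->A B-1->C C-0->C C-1->C

Track partial matches of the forbidden pattern `11`. State C is a dead state reached once `11` has occurred; every other state accepts. A means no part of `11` is currently matched.
3 states suffice.
       0  1 
>* A   A  B 
 * B   A  C 
   C   C  C 
(> = start, * = accepting)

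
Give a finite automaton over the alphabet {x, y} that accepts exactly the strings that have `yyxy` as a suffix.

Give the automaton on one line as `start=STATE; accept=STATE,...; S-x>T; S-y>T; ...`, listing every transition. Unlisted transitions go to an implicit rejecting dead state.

start=q0; accept=q4; q0-x>q0; q0-y>q1; q1-x>q0; q1-y>q2; q2-x>q3; q2-y>q2; q3-x>q0; q3-y>q4; q4-x>q0; q4-y>q2

Remember how much of `yyxy` the current input suffix matches. State q0 means no match yet; q1 means the last symbol is `y`; q2 means the last 2 symbols are `yy`; q3 means the last 3 symbols are `yyx`; q4 means the last 4 symbols are `yyxy`. Only q4 accepts. On a mismatch, fall back to the longest proper suffix that is still a prefix of `yyxy`.
5 states suffice.
        x   y  
>  q0   q0  q1 
   q1   q0  q2 
   q2   q3  q2 
   q3   q0  q4 
 * q4   q0  q2 
(> = start, * = accepting)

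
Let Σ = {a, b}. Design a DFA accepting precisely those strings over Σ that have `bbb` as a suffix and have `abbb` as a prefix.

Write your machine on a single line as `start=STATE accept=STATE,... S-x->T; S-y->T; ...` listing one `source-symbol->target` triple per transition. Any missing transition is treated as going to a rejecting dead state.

Handle the two conditions separately and then intersect. One (4 states) tracks how much of the suffix `bbb` has currently been matched; the other (6 states) tracks whether the input so far still matches the prefix `abbb`. Each combined state is a pair, one component from each; accept when both components accept.
With 12 states:
          a    b  
>  q0     q1   q2 
   q1     q3   q4 
   q2     q3   q5 
   q3     q3   q2 
   q4     q3   q6 
   q5     q3   q7 
   q6     q3   q8 
   q7     q3   q7 
 * q8     q9   q8 
   q9     q9  q10 
   q10    q9  q11 
   q11    q9   q8 
(> = start, * = accepting)

start=q0; accept=q8; q0-a->q1; q0-b->q2; q1-a->q3; q1-b->q4; q2-a->q3; q2-b->q5; q3-a->q3; q3-b->q2; q4-a->q3; q4-b->q6; q5-a->q3; q5-b->q7; q6-a->q3; q6-b->q8; q7-a->q3; q7-b->q7; q8-a->q9; q8-b->q8; q9-a->q9; q9-b->q10; q10-a->q9; q10-b->q11; q11-a->q9; q11-b->q8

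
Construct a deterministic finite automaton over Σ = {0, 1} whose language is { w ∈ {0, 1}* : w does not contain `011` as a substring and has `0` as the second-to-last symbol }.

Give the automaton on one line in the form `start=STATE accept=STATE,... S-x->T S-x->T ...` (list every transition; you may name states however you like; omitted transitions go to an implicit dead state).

start=A accept=C,D A-0->B A-1->A B-0->C B-1->D C-0->C C-1->D D-0->B D-1->E E-0->E E-1->E

Handle the two conditions separately and then intersect. The first has 4 states tracking partial matches of the forbidden pattern `011`; the second has 7 states tracking the last 2 symbols read. A product state is a pair (one from each), accepting exactly when both do. Equivalent product states are then merged.
A 5-state machine:
       0  1 
>  A   B  A 
   B   C  D 
 * C   C  D 
 * D   B  E 
   E   E  E 
(> = start, * = accepting)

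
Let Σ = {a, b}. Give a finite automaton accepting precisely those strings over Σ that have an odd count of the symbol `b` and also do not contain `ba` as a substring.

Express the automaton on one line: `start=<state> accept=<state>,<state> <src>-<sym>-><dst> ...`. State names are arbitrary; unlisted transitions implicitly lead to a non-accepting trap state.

Build one automaton per condition and run them in lockstep. The first has 2 states tracking the count of `b`s modulo 2; the second has 3 states tracking partial matches of the forbidden pattern `ba`. A product state is a pair (one from each), accepting exactly when both do.
With 5 states:
        a   b  
>  s0   s0  s1 
 * s1   s2  s3 
   s2   s2  s4 
   s3   s4  s1 
   s4   s4  s2 
(> = start, * = accepting)

start=s0 accept=s1 s0-a->s0 s0-b->s1 s1-a->s2 s1-b->s3 s2-a->s2 s2-b->s4 s3-a->s4 s3-b->s1 s4-a->s4 s4-b->s2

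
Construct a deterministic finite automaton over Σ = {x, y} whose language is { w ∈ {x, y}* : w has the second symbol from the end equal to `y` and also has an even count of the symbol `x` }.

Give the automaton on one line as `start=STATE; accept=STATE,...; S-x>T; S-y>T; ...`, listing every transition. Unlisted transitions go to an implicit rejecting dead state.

Handle the two conditions separately and then intersect. The first has 7 states tracking the last 2 symbols read; the second has 2 states tracking the count of `x`s modulo 2. A product state is a pair (one from each), accepting exactly when both do.
An 11-state machine:
       x  y 
>  A   B  C 
   B   D  E 
   C   F  G 
   D   H  I 
   E   J  K 
   F   D  E 
 * G   F  G 
   H   D  E 
   I   F  G 
 * J   H  I 
   K   J  K 
(> = start, * = accepting)

start=A; accept=G,J; A-x>B; A-y>C; B-x>D; B-y>E; C-x>F; C-y>G; D-x>H; D-y>I; E-x>J; E-y>K; F-x>D; F-y>E; G-x>F; G-y>G; H-x>D; H-y>E; I-x>F; I-y>G; J-x>H; J-y>I; K-x>J; K-y>K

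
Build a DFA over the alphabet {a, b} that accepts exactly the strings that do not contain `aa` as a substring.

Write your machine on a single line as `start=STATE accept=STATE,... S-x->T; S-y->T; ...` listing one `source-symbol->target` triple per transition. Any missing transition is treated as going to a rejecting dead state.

start=s0; accept=s0,s1; s0-a->s1; s0-b->s0; s1-a->s2; s1-b->s0; s2-a->s2; s2-b->s2

Track partial matches of the forbidden pattern `aa`. State s2 is a dead state reached once `aa` has occurred; every other state accepts. s0 means no part of `aa` is currently matched.
        a   b  
>* s0   s1  s0 
 * s1   s2  s0 
   s2   s2  s2 
(> = start, * = accepting)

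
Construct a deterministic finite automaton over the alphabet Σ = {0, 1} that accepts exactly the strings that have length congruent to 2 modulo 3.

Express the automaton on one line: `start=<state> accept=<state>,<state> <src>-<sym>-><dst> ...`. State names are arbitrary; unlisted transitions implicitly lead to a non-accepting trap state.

start=A accept=C A-0->B A-1->B B-0->C B-1->C C-0->A C-1->A

Count input length modulo 3: every symbol advances one step around the cycle A → B → C → A. Accept at C.
       0  1 
>  A   B  B 
   B   C  C 
 * C   A  A 
(> = start, * = accepting)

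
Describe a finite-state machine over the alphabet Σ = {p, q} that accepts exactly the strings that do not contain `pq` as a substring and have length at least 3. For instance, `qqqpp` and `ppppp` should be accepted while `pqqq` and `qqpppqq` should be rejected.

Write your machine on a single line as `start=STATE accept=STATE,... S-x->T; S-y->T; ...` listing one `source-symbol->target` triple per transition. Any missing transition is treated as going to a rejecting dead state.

Run two small machines in parallel and take their product. One (3 states) tracks partial matches of the forbidden pattern `pq`; the other (5 states) tracks the input length, saturating at 4. Each combined state is a pair, one component from each; accept when both components accept. After merging equivalent states the machine shrinks.
An 8-state machine:
       p  q 
>  A   B  C 
   B   D  E 
   C   D  F 
   D   G  E 
   E   E  E 
   F   G  H 
 * G   G  E 
 * H   G  H 
(> = start, * = accepting)

start=A; accept=G,H; A-p->B; A-q->C; B-p->D; B-q->E; C-p->D; C-q->F; D-p->G; D-q->E; E-p->E; E-q->E; F-p->G; F-q->H; G-p->G; G-q->E; H-p->G; H-q->H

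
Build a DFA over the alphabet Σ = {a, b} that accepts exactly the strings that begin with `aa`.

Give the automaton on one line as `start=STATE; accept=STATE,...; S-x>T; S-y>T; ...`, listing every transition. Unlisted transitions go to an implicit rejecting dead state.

Check the first 2 symbols one by one: s0 through s1 record how many have matched `aa` so far; any wrong symbol goes to the dead state s3. After all 2 match we enter the accepting sink s2.
A 4-state machine:
        a   b  
>  s0   s1  s3 
   s1   s2  s3 
 * s2   s2  s2 
   s3   s3  s3 
(> = start, * = accepting)

start=s0; accept=s2; s0-a>s1; s0-b>s3; s1-a>s2; s1-b>s3; s2-a>s2; s2-b>s2; s3-a>s3; s3-b>s3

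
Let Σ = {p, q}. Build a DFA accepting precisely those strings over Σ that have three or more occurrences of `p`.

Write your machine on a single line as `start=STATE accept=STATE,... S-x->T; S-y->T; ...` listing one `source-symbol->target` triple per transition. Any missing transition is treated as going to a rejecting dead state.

start=s0; accept=s3,s4; s0-p->s1; s0-q->s0; s1-p->s2; s1-q->s1; s2-p->s3; s2-q->s2; s3-p->s4; s3-q->s3; s4-p->s4; s4-q->s4

Count `p`s, saturating at 4: states s0 through s3 mean 0 through 3 `p`s seen; s4 means more than 3. Each `p` increments (capped at s4); other symbols loop. Accept from {s3, s4}.
5 states suffice.
        p   q  
>  s0   s1  s0 
   s1   s2  s1 
   s2   s3  s2 
 * s3   s4  s3 
 * s4   s4  s4 
(> = start, * = accepting)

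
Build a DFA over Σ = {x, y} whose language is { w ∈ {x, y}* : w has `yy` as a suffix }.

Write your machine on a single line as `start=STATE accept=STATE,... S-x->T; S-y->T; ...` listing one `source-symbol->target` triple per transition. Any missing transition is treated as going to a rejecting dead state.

start=q0; accept=q2; q0-x->q0; q0-y->q1; q1-x->q0; q1-y->q2; q2-x->q0; q2-y->q2

Remember how much of `yy` the current input suffix matches. State q0 means no match yet; q1 means the last symbol is `y`; q2 means the last 2 symbols are `yy`. Only q2 accepts. On a mismatch, fall back to the longest proper suffix that is still a prefix of `yy`.
3 states suffice.
        x   y  
>  q0   q0  q1 
   q1   q0  q2 
 * q2   q0  q2 
(> = start, * = accepting)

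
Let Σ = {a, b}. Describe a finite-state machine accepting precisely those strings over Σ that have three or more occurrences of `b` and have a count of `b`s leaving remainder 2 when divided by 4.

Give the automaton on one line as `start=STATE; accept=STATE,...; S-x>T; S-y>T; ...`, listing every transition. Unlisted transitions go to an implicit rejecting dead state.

start=S0; accept=S6; S0-a>S0; S0-b>S1; S1-a>S1; S1-b>S2; S2-a>S2; S2-b>S3; S3-a>S3; S3-b>S4; S4-a>S4; S4-b>S5; S5-a>S5; S5-b>S6; S6-a>S6; S6-b>S3

Handle the two conditions separately and then intersect. One (5 states) tracks the count of `b`s, saturating at 4; the other (4 states) tracks the count of `b`s modulo 4. Each combined state is a pair, one component from each; accept when both components accept. After merging equivalent states the machine shrinks.
        a   b  
>  S0   S0  S1 
   S1   S1  S2 
   S2   S2  S3 
   S3   S3  S4 
   S4   S4  S5 
   S5   S5  S6 
 * S6   S6  S3 
(> = start, * = accepting)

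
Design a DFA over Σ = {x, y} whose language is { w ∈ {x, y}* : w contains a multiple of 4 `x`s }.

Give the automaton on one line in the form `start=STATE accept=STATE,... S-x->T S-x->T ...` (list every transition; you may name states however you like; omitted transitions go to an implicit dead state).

Keep the running count of `x`s modulo 4: each `x` advances along the cycle A → B → C → D → A while other symbols loop. Accept at A.
4 states suffice.
       x  y 
>* A   B  A 
   B   C  B 
   C   D  C 
   D   A  D 
(> = start, * = accepting)

start=A accept=A A-x->B A-y->A B-x->C B-y->B C-x->D C-y->C D-x->A D-y->D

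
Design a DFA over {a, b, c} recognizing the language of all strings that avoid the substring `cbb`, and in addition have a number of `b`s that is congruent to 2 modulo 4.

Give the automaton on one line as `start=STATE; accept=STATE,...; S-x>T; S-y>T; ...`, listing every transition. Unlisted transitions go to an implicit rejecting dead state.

Handle the two conditions separately and then intersect. The first has 4 states tracking partial matches of the forbidden pattern `cbb`; the second has 4 states tracking the count of `b`s modulo 4. A product state is a pair (one from each), accepting exactly when both do. After merging equivalent states the machine shrinks.
With 13 states:
          a    b    c  
>  q0     q0   q1   q2 
   q1     q1   q3   q4 
   q2     q0   q5   q2 
 * q3     q3   q6   q7 
   q4     q1   q8   q4 
   q5     q1   q9   q4 
   q6     q6   q0  q10 
 * q7     q3  q11   q7 
 * q8     q3   q9   q7 
   q9     q9   q9   q9 
   q10    q6  q12  q10 
   q11    q6   q9  q10 
   q12    q0   q9   q2 
(> = start, * = accepting)

start=q0; accept=q3,q7,q8; q0-a>q0; q0-b>q1; q0-c>q2; q1-a>q1; q1-b>q3; q1-c>q4; q2-a>q0; q2-b>q5; q2-c>q2; q3-a>q3; q3-b>q6; q3-c>q7; q4-a>q1; q4-b>q8; q4-c>q4; q5-a>q1; q5-b>q9; q5-c>q4; q6-a>q6; q6-b>q0; q6-c>q10; q7-a>q3; q7-b>q11; q7-c>q7; q8-a>q3; q8-b>q9; q8-c>q7; q9-a>q9; q9-b>q9; q9-c>q9; q10-a>q6; q10-b>q12; q10-c>q10; q11-a>q6; q11-b>q9; q11-c>q10; q12-a>q0; q12-b>q9; q12-c>q2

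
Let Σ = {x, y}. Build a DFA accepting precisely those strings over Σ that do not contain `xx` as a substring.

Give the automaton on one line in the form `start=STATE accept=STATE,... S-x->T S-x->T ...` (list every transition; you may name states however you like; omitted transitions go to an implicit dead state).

start=A accept=A,B A-x->B A-y->A B-x->C B-y->A C-x->C C-y->C

This is the complement of 'contains `xx`'. Use the same substring-matching states — A through C holding how much of `xx` has just been matched — but flip the accepting set: everything except the trap C accepts.
A 3-state machine:
       x  y 
>* A   B  A 
 * B   C  A 
   C   C  C 
(> = start, * = accepting)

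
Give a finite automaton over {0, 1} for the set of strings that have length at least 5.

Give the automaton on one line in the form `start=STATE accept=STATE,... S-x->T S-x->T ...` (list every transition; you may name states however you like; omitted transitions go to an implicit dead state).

start=A accept=F,G A-0->B A-1->B B-0->C B-1->C C-0->D C-1->D D-0->E D-1->E E-0->F E-1->F F-0->G F-1->G G-0->G G-1->G

Count input length up to 6: every symbol moves from A toward G, which means 'more than 5' and absorbs. Accept from {F, G}.
       0  1 
>  A   B  B 
   B   C  C 
   C   D  D 
   D   E  E 
   E   F  F 
 * F   G  G 
 * G   G  G 
(> = start, * = accepting)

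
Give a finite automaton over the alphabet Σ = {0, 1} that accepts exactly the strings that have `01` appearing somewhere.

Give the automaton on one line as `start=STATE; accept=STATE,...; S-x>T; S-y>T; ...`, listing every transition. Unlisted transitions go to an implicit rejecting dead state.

States S0..S1 record the length of the longest prefix of `01` that matches the current input suffix. Reaching S2 means `01` has been seen, and we stay there forever. Accept from S2.
        0   1  
>  S0   S1  S0 
   S1   S1  S2 
 * S2   S2  S2 
(> = start, * = accepting)

start=S0; accept=S2; S0-0>S1; S0-1>S0; S1-0>S1; S1-1>S2; S2-0>S2; S2-1>S2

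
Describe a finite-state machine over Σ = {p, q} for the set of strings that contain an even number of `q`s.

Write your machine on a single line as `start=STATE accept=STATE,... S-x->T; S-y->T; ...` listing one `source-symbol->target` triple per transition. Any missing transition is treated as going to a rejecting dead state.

start=s0; accept=s0; s0-p->s0; s0-q->s1; s1-p->s1; s1-q->s0

The only thing that matters is how many `q`s have appeared, reduced mod 2. Use one state per residue: s0 for 0, …, s1 for 1. Reading `q` moves to the next residue; anything else stays put. s0 is accepting.
A 2-state machine:
        p   q  
>* s0   s0  s1 
   s1   s1  s0 
(> = start, * = accepting)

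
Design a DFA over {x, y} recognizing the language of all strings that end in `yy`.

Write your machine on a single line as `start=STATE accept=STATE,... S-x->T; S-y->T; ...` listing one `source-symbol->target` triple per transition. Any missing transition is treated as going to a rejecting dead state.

start=q0; accept=q2; q0-x->q0; q0-y->q1; q1-x->q0; q1-y->q2; q2-x->q0; q2-y->q2

Remember how much of `yy` the current input suffix matches. State q0 means no match yet; q1 means the last symbol is `y`; q2 means the last 2 symbols are `yy`. Only q2 accepts. On a mismatch, fall back to the longest proper suffix that is still a prefix of `yy`.
A 3-state machine:
        x   y  
>  q0   q0  q1 
   q1   q0  q2 
 * q2   q0  q2 
(> = start, * = accepting)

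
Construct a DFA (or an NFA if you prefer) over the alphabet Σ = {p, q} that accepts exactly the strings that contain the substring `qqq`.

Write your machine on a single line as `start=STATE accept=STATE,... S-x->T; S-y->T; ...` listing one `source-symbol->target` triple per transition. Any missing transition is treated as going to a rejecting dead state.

start=s0; accept=s3; s0-p->s0; s0-q->s1; s1-p->s0; s1-q->s2; s2-p->s0; s2-q->s3; s3-p->s3; s3-q->s3

States s0..s2 record the length of the longest prefix of `qqq` that matches the current input suffix. Reaching s3 means `qqq` has been seen, and we stay there forever. Accept from s3.
        p   q  
>  s0   s0  s1 
   s1   s0  s2 
   s2   s0  s3 
 * s3   s3  s3 
(> = start, * = accepting)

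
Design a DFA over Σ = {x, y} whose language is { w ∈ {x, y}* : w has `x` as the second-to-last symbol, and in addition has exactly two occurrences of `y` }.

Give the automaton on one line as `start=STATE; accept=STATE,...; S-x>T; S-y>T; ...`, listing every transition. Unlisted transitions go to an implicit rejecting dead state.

Run two small machines in parallel and take their product. One (7 states) tracks the last 2 symbols read; the other (4 states) tracks the count of `y`s, saturating at 3. Each combined state is a pair, one component from each; accept when both components accept. After merging equivalent states the machine shrinks.
With 8 states:
        x   y  
>  S0   S0  S1 
   S1   S2  S3 
   S2   S2  S4 
   S3   S5  S6 
 * S4   S5  S6 
   S5   S7  S6 
   S6   S6  S6 
 * S7   S7  S6 
(> = start, * = accepting)

start=S0; accept=S4,S7; S0-x>S0; S0-y>S1; S1-x>S2; S1-y>S3; S2-x>S2; S2-y>S4; S3-x>S5; S3-y>S6; S4-x>S5; S4-y>S6; S5-x>S7; S5-y>S6; S6-x>S6; S6-y>S6; S7-x>S7; S7-y>S6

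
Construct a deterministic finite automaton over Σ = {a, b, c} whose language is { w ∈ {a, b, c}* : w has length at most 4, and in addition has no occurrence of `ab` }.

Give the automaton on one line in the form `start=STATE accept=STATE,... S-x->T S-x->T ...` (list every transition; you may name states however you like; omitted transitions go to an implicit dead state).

Build one automaton per condition and run them in lockstep. The first has 6 states tracking the input length, saturating at 5; the second has 3 states tracking partial matches of the forbidden pattern `ab`. A product state is a pair (one from each), accepting exactly when both do. Equivalent product states are then merged.
        a   b   c  
>* q0   q1  q2  q2 
 * q1   q3  q4  q5 
 * q2   q3  q5  q5 
 * q3   q6  q4  q7 
   q4   q4  q4  q4 
 * q5   q6  q7  q7 
 * q6   q8  q4  q8 
 * q7   q8  q8  q8 
 * q8   q4  q4  q4 
(> = start, * = accepting)

start=q0 accept=q0,q1,q2,q3,q5,q6,q7,q8 q0-a->q1 q0-b->q2 q0-c->q2 q1-a->q3 q1-b->q4 q1-c->q5 q2-a->q3 q2-b->q5 q2-c->q5 q3-a->q6 q3-b->q4 q3-c->q7 q4-a->q4 q4-b->q4 q4-c->q4 q5-a->q6 q5-b->q7 q5-c->q7 q6-a->q8 q6-b->q4 q6-c->q8 q7-a->q8 q7-b->q8 q7-c->q8 q8-a->q4 q8-b->q4 q8-c->q4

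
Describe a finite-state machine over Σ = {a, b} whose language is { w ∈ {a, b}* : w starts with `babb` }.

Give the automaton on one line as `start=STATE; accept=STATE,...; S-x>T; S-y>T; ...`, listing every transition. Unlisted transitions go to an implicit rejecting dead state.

start=q0; accept=q4; q0-a>q5; q0-b>q1; q1-a>q2; q1-b>q5; q2-a>q5; q2-b>q3; q3-a>q5; q3-b>q4; q4-a>q4; q4-b>q4; q5-a>q5; q5-b>q5

Check the first 4 symbols one by one: q0 through q3 record how many have matched `babb` so far; any wrong symbol goes to the dead state q5. After all 4 match we enter the accepting sink q4.
With 6 states:
        a   b  
>  q0   q5  q1 
   q1   q2  q5 
   q2   q5  q3 
   q3   q5  q4 
 * q4   q4  q4 
   q5   q5  q5 
(> = start, * = accepting)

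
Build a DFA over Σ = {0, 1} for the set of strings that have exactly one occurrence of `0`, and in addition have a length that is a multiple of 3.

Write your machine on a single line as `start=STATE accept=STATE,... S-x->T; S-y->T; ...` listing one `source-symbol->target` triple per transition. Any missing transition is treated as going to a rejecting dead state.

start=S0; accept=S7; S0-0->S1; S0-1->S2; S1-0->S3; S1-1->S4; S2-0->S4; S2-1->S5; S3-0->S6; S3-1->S6; S4-0->S6; S4-1->S7; S5-0->S7; S5-1->S0; S6-0->S8; S6-1->S8; S7-0->S8; S7-1->S1; S8-0->S3; S8-1->S3

Build one automaton per condition and run them in lockstep. The first has 3 states tracking the count of `0`s, saturating at 2; the second has 3 states tracking the input length modulo 3. A product state is a pair (one from each), accepting exactly when both do.
With 9 states:
        0   1  
>  S0   S1  S2 
   S1   S3  S4 
   S2   S4  S5 
   S3   S6  S6 
   S4   S6  S7 
   S5   S7  S0 
   S6   S8  S8 
 * S7   S8  S1 
   S8   S3  S3 
(> = start, * = accepting)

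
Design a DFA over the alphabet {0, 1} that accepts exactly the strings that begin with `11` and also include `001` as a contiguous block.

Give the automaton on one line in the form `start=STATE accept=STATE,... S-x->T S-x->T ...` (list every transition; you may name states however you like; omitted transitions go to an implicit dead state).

Handle the two conditions separately and then intersect. The first has 4 states tracking whether the input so far still matches the prefix `11`; the second has 4 states tracking whether and how much of `001` has been seen. A product state is a pair (one from each), accepting exactly when both do. After merging equivalent states the machine shrinks.
        0   1  
>  q0   q1  q2 
   q1   q1  q1 
   q2   q1  q3 
   q3   q4  q3 
   q4   q5  q3 
   q5   q5  q6 
 * q6   q6  q6 
(> = start, * = accepting)

start=q0 accept=q6 q0-0->q1 q0-1->q2 q1-0->q1 q1-1->q1 q2-0->q1 q2-1->q3 q3-0->q4 q3-1->q3 q4-0->q5 q4-1->q3 q5-0->q5 q5-1->q6 q6-0->q6 q6-1->q6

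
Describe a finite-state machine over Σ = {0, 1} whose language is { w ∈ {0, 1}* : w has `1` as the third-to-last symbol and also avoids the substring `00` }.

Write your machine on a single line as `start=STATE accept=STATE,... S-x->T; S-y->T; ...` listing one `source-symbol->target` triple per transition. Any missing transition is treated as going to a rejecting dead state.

start=s0; accept=s12,s13,s14; s0-0->s1; s0-1->s2; s1-0->s3; s1-1->s4; s2-0->s5; s2-1->s6; s3-0->s7; s3-1->s8; s4-0->s9; s4-1->s10; s5-0->s11; s5-1->s12; s6-0->s13; s6-1->s14; s7-0->s7; s7-1->s8; s8-0->s15; s8-1->s16; s9-0->s11; s9-1->s12; s10-0->s13; s10-1->s14; s11-0->s7; s11-1->s8; s12-0->s9; s12-1->s10; s13-0->s11; s13-1->s12; s14-0->s13; s14-1->s14; s15-0->s11; s15-1->s17; s16-0->s18; s16-1->s19; s17-0->s15; s17-1->s16; s18-0->s11; s18-1->s17; s19-0->s18; s19-1->s19

Build one automaton per condition and run them in lockstep. One (15 states) tracks the last 3 symbols read; the other (3 states) tracks partial matches of the forbidden pattern `00`. Each combined state is a pair, one component from each; accept when both components accept.
A 20-state machine:
          0    1  
>  s0     s1   s2 
   s1     s3   s4 
   s2     s5   s6 
   s3     s7   s8 
   s4     s9  s10 
   s5    s11  s12 
   s6    s13  s14 
   s7     s7   s8 
   s8    s15  s16 
   s9    s11  s12 
   s10   s13  s14 
   s11    s7   s8 
 * s12    s9  s10 
 * s13   s11  s12 
 * s14   s13  s14 
   s15   s11  s17 
   s16   s18  s19 
   s17   s15  s16 
   s18   s11  s17 
   s19   s18  s19 
(> = start, * = accepting)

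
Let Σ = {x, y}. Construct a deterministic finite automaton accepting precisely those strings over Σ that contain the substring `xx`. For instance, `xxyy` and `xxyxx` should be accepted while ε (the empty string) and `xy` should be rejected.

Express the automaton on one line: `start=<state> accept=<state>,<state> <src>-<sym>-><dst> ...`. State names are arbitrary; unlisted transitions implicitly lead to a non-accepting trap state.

Track how much of `xx` has been matched so far: state q0 is no progress, q2 is the absorbing accept state reached once `xx` has occurred. Intermediate states record partial matches; on a mismatch, fall back to the longest reusable overlap.
        x   y  
>  q0   q1  q0 
   q1   q2  q0 
 * q2   q2  q2 
(> = start, * = accepting)

start=q0 accept=q2 q0-x->q1 q0-y->q0 q1-x->q2 q1-y->q0 q2-x->q2 q2-y->q2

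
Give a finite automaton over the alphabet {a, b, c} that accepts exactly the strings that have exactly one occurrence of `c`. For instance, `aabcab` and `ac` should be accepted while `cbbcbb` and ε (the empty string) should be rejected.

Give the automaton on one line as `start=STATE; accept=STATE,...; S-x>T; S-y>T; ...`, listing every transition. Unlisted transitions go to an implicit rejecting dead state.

Count `c`s, saturating at 2: state q0 means no `c` yet, q1 means one `c` seen, q2 means more than one. Each `c` increments (capped at q2); other symbols loop. Accept from {q1}.
A 3-state machine:
        a   b   c  
>  q0   q0  q0  q1 
 * q1   q1  q1  q2 
   q2   q2  q2  q2 
(> = start, * = accepting)

start=q0; accept=q1; q0-a>q0; q0-b>q0; q0-c>q1; q1-a>q1; q1-b>q1; q1-c>q2; q2-a>q2; q2-b>q2; q2-c>q2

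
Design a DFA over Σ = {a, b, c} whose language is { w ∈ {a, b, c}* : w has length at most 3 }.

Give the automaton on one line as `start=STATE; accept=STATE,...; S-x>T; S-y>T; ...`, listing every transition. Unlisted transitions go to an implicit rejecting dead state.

start=s0; accept=s0,s1,s2,s3; s0-a>s1; s0-b>s1; s0-c>s1; s1-a>s2; s1-b>s2; s1-c>s2; s2-a>s3; s2-b>s3; s2-c>s3; s3-a>s4; s3-b>s4; s3-c>s4; s4-a>s4; s4-b>s4; s4-c>s4

We only need to distinguish lengths 0, 1, …, 3, and '>3'. Chain s0 → s1 → s2 → s3 → s4 on every symbol, with s4 looping. Accepting states: {s0, s1, s2, s3}.
A 5-state machine:
        a   b   c  
>* s0   s1  s1  s1 
 * s1   s2  s2  s2 
 * s2   s3  s3  s3 
 * s3   s4  s4  s4 
   s4   s4  s4  s4 
(> = start, * = accepting)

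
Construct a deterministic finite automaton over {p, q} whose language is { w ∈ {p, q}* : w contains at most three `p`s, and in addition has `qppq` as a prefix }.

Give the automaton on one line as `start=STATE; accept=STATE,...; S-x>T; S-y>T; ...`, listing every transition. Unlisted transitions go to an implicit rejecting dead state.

Build one automaton per condition and run them in lockstep. One (5 states) tracks the count of `p`s, saturating at 4; the other (6 states) tracks whether the input so far still matches the prefix `qppq`. Each combined state is a pair, one component from each; accept when both components accept.
With 12 states:
          p    q  
>  S0     S1   S2 
   S1     S3   S1 
   S2     S4   S5 
   S3     S6   S3 
   S4     S7   S1 
   S5     S1   S5 
   S6     S8   S6 
   S7     S6   S9 
   S8     S8   S8 
 * S9    S10   S9 
 * S10   S11  S10 
   S11   S11  S11 
(> = start, * = accepting)

start=S0; accept=S9,S10; S0-p>S1; S0-q>S2; S1-p>S3; S1-q>S1; S2-p>S4; S2-q>S5; S3-p>S6; S3-q>S3; S4-p>S7; S4-q>S1; S5-p>S1; S5-q>S5; S6-p>S8; S6-q>S6; S7-p>S6; S7-q>S9; S8-p>S8; S8-q>S8; S9-p>S10; S9-q>S9; S10-p>S11; S10-q>S10; S11-p>S11; S11-q>S11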